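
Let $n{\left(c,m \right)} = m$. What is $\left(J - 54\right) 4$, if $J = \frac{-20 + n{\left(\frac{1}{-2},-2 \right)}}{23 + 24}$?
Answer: $- \frac{10240}{47} \approx -217.87$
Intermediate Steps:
$J = - \frac{22}{47}$ ($J = \frac{-20 - 2}{23 + 24} = - \frac{22}{47} \approx -0.46809$)
$\left(J - 54\right) 4 = \left(- \frac{22}{47} - 54\right) 4 = \left(- \frac{2560}{47}\right) 4 = - \frac{10240}{47}$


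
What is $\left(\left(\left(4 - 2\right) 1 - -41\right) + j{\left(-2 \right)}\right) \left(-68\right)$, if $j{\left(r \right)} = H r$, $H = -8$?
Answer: $-4012$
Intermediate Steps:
$j{\left(r \right)} = - 8 r$
$\left(\left(\left(4 - 2\right) 1 - -41\right) + j{\left(-2 \right)}\right) \left(-68\right) = \left(\left(\left(4 - 2\right) 1 - -41\right) - -16\right) \left(-68\right) = \left(\left(2 \cdot 1 + 41\right) + 16\right) \left(-68\right) = \left(\left(2 + 41\right) + 16\right) \left(-68\right) = \left(43 + 16\right) \left(-68\right) = 59 \left(-68\right) = -4012$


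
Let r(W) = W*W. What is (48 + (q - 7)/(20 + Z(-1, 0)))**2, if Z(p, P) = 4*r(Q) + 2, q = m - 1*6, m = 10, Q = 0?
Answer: 1108809/484 ≈ 2290.9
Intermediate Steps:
q = 4 (q = 10 - 1*6 = 10 - 6 = 4)
r(W) = W**2
Z(p, P) = 2 (Z(p, P) = 4*0**2 + 2 = 4*0 + 2 = 0 + 2 = 2)
(48 + (q - 7)/(20 + Z(-1, 0)))**2 = (48 + (4 - 7)/(20 + 2))**2 = (48 - 3/22)**2 = (1053/22)**2 = 1108809/484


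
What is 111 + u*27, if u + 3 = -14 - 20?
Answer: -888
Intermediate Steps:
u = -37 (u = -3 + (-14 - 20) = -3 - 34 = -37)
111 + u*27 = 111 - 37*27 = 111 - 999 = -888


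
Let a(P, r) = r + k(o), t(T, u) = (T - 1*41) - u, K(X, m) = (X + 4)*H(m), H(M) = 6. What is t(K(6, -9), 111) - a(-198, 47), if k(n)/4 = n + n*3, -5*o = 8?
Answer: -567/5 ≈ -113.40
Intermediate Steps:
o = -8/5 (o = -⅕*8 = -8/5 ≈ -1.6000)
k(n) = 16*n (k(n) = 4*(n + n*3) = 4*(n + 3*n) = 4*(4*n) = 16*n)
K(X, m) = 24 + 6*X (K(X, m) = (X + 4)*6 = (4 + X)*6 = 24 + 6*X)
t(T, u) = -41 + T - u (t(T, u) = (T - 41) - u = (-41 + T) - u = -41 + T - u)
a(P, r) = -128/5 + r (a(P, r) = r + 16*(-8/5) = r - 128/5 = -128/5 + r)
t(K(6, -9), 111) - a(-198, 47) = (-41 + (24 + 6*6) - 1*111) - (-128/5 + 47) = (-41 + (24 + 36) - 111) - 1*107/5 = (-41 + 60 - 111) - 107/5 = -92 - 107/5 = -567/5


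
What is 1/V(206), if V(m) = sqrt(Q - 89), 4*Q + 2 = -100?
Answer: -I*sqrt(458)/229 ≈ -0.093454*I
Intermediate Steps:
Q = -51/2 (Q = -1/2 + (1/4)*(-100) = -1/2 - 25 = -51/2 ≈ -25.500)
V(m) = I*sqrt(458)/2 (V(m) = sqrt(-51/2 - 89) = sqrt(-229/2) = I*sqrt(458)/2)
1/V(206) = 1/(I*sqrt(458)/2) = -I*sqrt(458)/229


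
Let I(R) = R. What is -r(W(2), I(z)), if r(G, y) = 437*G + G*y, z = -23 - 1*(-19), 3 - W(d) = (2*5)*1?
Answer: 3031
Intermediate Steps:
W(d) = -7 (W(d) = 3 - 2*5 = 3 - 10 = -7)
z = -4 (z = -23 + 19 = -4)
-r(W(2), I(z)) = -(-7)*(437 - 4) = -(-7)*433 = -1*(-3031) = 3031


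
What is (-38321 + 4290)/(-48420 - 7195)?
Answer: 34031/55615 ≈ 0.61190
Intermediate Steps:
(-38321 + 4290)/(-48420 - 7195) = -34031/(-55615) = -34031*(-1/55615) = 34031/55615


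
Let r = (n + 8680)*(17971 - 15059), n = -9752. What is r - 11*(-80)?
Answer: -3120784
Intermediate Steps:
r = -3121664 (r = (-9752 + 8680)*(17971 - 15059) = -1072*2912 = -3121664)
r - 11*(-80) = -3121664 - 11*(-80) = -3121664 + 880 = -3120784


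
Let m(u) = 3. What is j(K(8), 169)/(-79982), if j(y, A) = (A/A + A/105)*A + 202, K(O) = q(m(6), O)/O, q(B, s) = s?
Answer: -33758/4199055 ≈ -0.0080394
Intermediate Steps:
K(O) = 1 (K(O) = O/O = 1)
j(y, A) = 202 + A*(1 + A/105) (j(y, A) = (1 + A*(1/105))*A + 202 = (1 + A/105)*A + 202 = A*(1 + A/105) + 202 = 202 + A*(1 + A/105))
j(K(8), 169)/(-79982) = (202 + 169 + (1/105)*169²)/(-79982) = (202 + 169 + (1/105)*28561)*(-1/79982) = (202 + 169 + 28561/105)*(-1/79982) = (67516/105)*(-1/79982) = -33758/4199055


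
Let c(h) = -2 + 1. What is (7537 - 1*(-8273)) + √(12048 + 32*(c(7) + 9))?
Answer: 15810 + 4*√769 ≈ 15921.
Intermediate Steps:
c(h) = -1
(7537 - 1*(-8273)) + √(12048 + 32*(c(7) + 9)) = (7537 - 1*(-8273)) + √(12048 + 32*(-1 + 9)) = (7537 + 8273) + √(12048 + 32*8) = 15810 + √(12048 + 256) = 15810 + √12304 = 15810 + 4*√769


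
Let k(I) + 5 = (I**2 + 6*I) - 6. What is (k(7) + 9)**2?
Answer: 7921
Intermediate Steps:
k(I) = -11 + I**2 + 6*I (k(I) = -5 + ((I**2 + 6*I) - 6) = -5 + (-6 + I**2 + 6*I) = -11 + I**2 + 6*I)
(k(7) + 9)**2 = ((-11 + 7**2 + 6*7) + 9)**2 = ((-11 + 49 + 42) + 9)**2 = (80 + 9)**2 = 89**2 = 7921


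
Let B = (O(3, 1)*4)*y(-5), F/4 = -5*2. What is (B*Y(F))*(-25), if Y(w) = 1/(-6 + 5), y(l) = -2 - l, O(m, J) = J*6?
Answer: 1800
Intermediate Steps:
O(m, J) = 6*J
F = -40 (F = 4*(-5*2) = 4*(-10) = -40)
Y(w) = -1 (Y(w) = 1/(-1) = -1)
B = 72 (B = ((6*1)*4)*(-2 - 1*(-5)) = (6*4)*(-2 + 5) = 24*3 = 72)
(B*Y(F))*(-25) = (72*(-1))*(-25) = -72*(-25) = 1800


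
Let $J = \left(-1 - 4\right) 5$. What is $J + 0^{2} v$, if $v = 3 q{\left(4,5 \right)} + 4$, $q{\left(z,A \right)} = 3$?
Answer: $-25$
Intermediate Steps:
$J = -25$ ($J = \left(-5\right) 5 = -25$)
$v = 13$ ($v = 3 \cdot 3 + 4 = 9 + 4 = 13$)
$J + 0^{2} v = -25 + 0^{2} \cdot 13 = -25 + 0 \cdot 13 = -25 + 0 = -25$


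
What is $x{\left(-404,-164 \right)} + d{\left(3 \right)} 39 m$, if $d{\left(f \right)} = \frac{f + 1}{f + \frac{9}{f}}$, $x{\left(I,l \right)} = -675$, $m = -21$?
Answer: $-1221$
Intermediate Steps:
$d{\left(f \right)} = \frac{1 + f}{f + \frac{9}{f}}$
$x{\left(-404,-164 \right)} + d{\left(3 \right)} 39 m = -675 + \frac{3 \left(1 + 3\right)}{9 + 3^{2}} \cdot 39 \left(-21\right) = -675 + 3 \frac{1}{9 + 9} \cdot 4 \cdot 39 \left(-21\right) = -675 + 3 \cdot \frac{1}{18} \cdot 4 \cdot 39 \left(-21\right) = -675 + \frac{2}{3} \cdot 39 \left(-21\right) = -675 + 26 \left(-21\right) = -675 - 546 = -1221$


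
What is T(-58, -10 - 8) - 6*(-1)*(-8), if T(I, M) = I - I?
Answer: -48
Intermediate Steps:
T(I, M) = 0
T(-58, -10 - 8) - 6*(-1)*(-8) = 0 - 6*(-1)*(-8) = 0 - (-6)*(-8) = 0 - 1*48 = 0 - 48 = -48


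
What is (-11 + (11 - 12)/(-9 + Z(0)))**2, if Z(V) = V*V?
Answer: 9604/81 ≈ 118.57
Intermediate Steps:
Z(V) = V**2
(-11 + (11 - 12)/(-9 + Z(0)))**2 = (-11 + (11 - 12)/(-9 + 0**2))**2 = (-11 - 1/(-9 + 0))**2 = (-11 - 1/(-9))**2 = (-11 - 1*(-1/9))**2 = (-11 + 1/9)**2 = (-98/9)**2 = 9604/81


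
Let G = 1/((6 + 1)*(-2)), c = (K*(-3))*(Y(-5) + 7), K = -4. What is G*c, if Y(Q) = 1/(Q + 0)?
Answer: -204/35 ≈ -5.8286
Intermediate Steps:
Y(Q) = 1/Q
c = 408/5 (c = (-4*(-3))*(1/(-5) + 7) = 12*(-⅕ + 7) = 12*(34/5) = 408/5 ≈ 81.600)
G = -1/14 (G = 1/(7*(-2)) = 1/(-14) = -1/14 ≈ -0.071429)
G*c = -1/14*408/5 = -204/35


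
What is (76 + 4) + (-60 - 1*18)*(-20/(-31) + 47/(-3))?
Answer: 38802/31 ≈ 1251.7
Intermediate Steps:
(76 + 4) + (-60 - 1*18)*(-20/(-31) + 47/(-3)) = 80 + (-60 - 18)*(-20*(-1/31) + 47*(-⅓)) = 80 - 78*(20/31 - 47/3) = 80 - 78*(-1397/93) = 80 + 36322/31 = 38802/31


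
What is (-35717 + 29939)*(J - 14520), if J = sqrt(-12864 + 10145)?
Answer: 83896560 - 5778*I*sqrt(2719) ≈ 8.3897e+7 - 3.0129e+5*I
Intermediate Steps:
J = I*sqrt(2719) (J = sqrt(-2719) = I*sqrt(2719) ≈ 52.144*I)
(-35717 + 29939)*(J - 14520) = (-35717 + 29939)*(I*sqrt(2719) - 14520) = -5778*(-14520 + I*sqrt(2719)) = 83896560 - 5778*I*sqrt(2719)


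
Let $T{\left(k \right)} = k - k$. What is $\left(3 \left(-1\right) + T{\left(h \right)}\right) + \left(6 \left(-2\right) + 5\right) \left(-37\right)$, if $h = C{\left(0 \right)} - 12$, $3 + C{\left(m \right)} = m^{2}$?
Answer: $256$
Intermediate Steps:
$C{\left(m \right)} = -3 + m^{2}$
$h = -15$ ($h = \left(-3 + 0^{2}\right) - 12 = \left(-3 + 0\right) - 12 = -3 - 12 = -15$)
$T{\left(k \right)} = 0$
$\left(3 \left(-1\right) + T{\left(h \right)}\right) + \left(6 \left(-2\right) + 5\right) \left(-37\right) = \left(3 \left(-1\right) + 0\right) + \left(6 \left(-2\right) + 5\right) \left(-37\right) = \left(-3 + 0\right) + \left(-12 + 5\right) \left(-37\right) = -3 - -259 = -3 + 259 = 256$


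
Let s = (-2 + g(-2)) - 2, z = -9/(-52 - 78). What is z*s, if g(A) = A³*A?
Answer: 54/65 ≈ 0.83077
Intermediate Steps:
g(A) = A⁴
z = 9/130 (z = -9/(-130) = -1/130*(-9) = 9/130 ≈ 0.069231)
s = 12 (s = (-2 + (-2)⁴) - 2 = (-2 + 16) - 2 = 14 - 2 = 12)
z*s = (9/130)*12 = 54/65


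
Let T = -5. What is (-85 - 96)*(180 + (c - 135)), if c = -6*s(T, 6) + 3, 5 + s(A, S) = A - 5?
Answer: -24978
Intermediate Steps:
s(A, S) = -10 + A (s(A, S) = -5 + (A - 5) = -5 + (-5 + A) = -10 + A)
c = 93 (c = -6*(-10 - 5) + 3 = -6*(-15) + 3 = 90 + 3 = 93)
(-85 - 96)*(180 + (c - 135)) = (-85 - 96)*(180 + (93 - 135)) = -181*(180 - 42) = -181*138 = -24978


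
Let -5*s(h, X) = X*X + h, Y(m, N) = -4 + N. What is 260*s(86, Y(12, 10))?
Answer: -6344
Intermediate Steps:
s(h, X) = -h/5 - X²/5 (s(h, X) = -(X*X + h)/5 = -(X² + h)/5 = -(h + X²)/5 = -h/5 - X²/5)
260*s(86, Y(12, 10)) = 260*(-⅕*86 - (-4 + 10)²/5) = 260*(-86/5 - ⅕*6²) = 260*(-86/5 - ⅕*36) = 260*(-86/5 - 36/5) = 260*(-122/5) = -6344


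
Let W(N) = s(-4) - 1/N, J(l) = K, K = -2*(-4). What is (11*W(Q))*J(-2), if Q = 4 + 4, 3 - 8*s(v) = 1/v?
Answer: 99/4 ≈ 24.750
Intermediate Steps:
s(v) = 3/8 - 1/(8*v)
Q = 8
K = 8
J(l) = 8
W(N) = 13/32 - 1/N (W(N) = (⅛)*(-1 + 3*(-4))/(-4) - 1/N = (⅛)*(-¼)*(-1 - 12) - 1/N = (⅛)*(-¼)*(-13) - 1/N = 13/32 - 1/N)
(11*W(Q))*J(-2) = (11*(13/32 - 1/8))*8 = (11*(13/32 - 1*⅛))*8 = (11*(13/32 - ⅛))*8 = (11*(9/32))*8 = (99/32)*8 = 99/4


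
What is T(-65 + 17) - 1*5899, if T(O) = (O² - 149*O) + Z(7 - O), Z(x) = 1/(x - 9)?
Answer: 163623/46 ≈ 3557.0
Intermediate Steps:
Z(x) = 1/(-9 + x)
T(O) = O² + 1/(-2 - O) - 149*O (T(O) = (O² - 149*O) + 1/(-9 + (7 - O)) = (O² - 149*O) + 1/(-2 - O) = O² + 1/(-2 - O) - 149*O)
T(-65 + 17) - 1*5899 = (-1 + (-65 + 17)*(-149 + (-65 + 17))*(2 + (-65 + 17)))/(2 + (-65 + 17)) - 1*5899 = (-1 - 48*(-149 - 48)*(2 - 48))/(2 - 48) - 5899 = (-1 - 48*(-197)*(-46))/(-46) - 5899 = -(-1 - 434976)/46 - 5899 = -1/46*(-434977) - 5899 = 434977/46 - 5899 = 163623/46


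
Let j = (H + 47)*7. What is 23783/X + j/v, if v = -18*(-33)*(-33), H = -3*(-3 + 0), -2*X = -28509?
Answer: 9031502/5478759 ≈ 1.6485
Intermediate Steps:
X = 28509/2 (X = -½*(-28509) = 28509/2 ≈ 14255.)
H = 9 (H = -3*(-3) = 9)
j = 392 (j = (9 + 47)*7 = 56*7 = 392)
v = -19602 (v = 594*(-33) = -19602)
23783/X + j/v = 23783/(28509/2) + 392/(-19602) = 23783*(2/28509) + 392*(-1/19602) = 2798/1677 - 196/9801 = 9031502/5478759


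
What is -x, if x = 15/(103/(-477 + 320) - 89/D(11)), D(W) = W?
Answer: 25905/15106 ≈ 1.7149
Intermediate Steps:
x = -25905/15106 (x = 15/(103/(-477 + 320) - 89/11) = 15/(103/(-157) - 89*1/11) = 15/(103*(-1/157) - 89/11) = 15/(-103/157 - 89/11) = 15/(-15106/1727) = 15*(-1727/15106) = -25905/15106 ≈ -1.7149)
-x = -1*(-25905/15106) = 25905/15106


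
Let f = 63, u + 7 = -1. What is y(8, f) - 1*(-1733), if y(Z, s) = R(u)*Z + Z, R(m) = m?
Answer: 1677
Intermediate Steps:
u = -8 (u = -7 - 1 = -8)
y(Z, s) = -7*Z (y(Z, s) = -8*Z + Z = -7*Z)
y(8, f) - 1*(-1733) = -7*8 - 1*(-1733) = -56 + 1733 = 1677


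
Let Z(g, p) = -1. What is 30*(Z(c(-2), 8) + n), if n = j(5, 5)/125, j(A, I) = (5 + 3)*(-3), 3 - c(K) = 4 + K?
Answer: -894/25 ≈ -35.760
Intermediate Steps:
c(K) = -1 - K (c(K) = 3 - (4 + K) = 3 + (-4 - K) = -1 - K)
j(A, I) = -24 (j(A, I) = 8*(-3) = -24)
n = -24/125 ≈ -0.19200
30*(Z(c(-2), 8) + n) = 30*(-1 - 24/125) = 30*(-149/125) = -894/25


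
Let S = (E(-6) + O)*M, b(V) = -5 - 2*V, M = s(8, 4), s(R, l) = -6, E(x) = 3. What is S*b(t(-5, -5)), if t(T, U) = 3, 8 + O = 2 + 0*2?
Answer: -198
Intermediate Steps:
O = -6 (O = -8 + (2 + 0*2) = -8 + (2 + 0) = -8 + 2 = -6)
M = -6
S = 18 (S = (3 - 6)*(-6) = -3*(-6) = 18)
S*b(t(-5, -5)) = 18*(-5 - 2*3) = 18*(-5 - 6) = 18*(-11) = -198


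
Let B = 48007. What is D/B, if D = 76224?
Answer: 76224/48007 ≈ 1.5878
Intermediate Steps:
D/B = 76224/48007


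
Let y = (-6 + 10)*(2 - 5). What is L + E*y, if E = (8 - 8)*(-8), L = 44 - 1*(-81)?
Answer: 125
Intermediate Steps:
L = 125 (L = 44 + 81 = 125)
y = -12 (y = 4*(-3) = -12)
E = 0 (E = 0*(-8) = 0)
L + E*y = 125 + 0*(-12) = 125 + 0 = 125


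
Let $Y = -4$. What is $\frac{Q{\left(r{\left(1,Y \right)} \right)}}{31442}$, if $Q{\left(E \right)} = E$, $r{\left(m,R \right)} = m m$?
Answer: $\frac{1}{31442} \approx 3.1805 \cdot 10^{-5}$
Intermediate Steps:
$r{\left(m,R \right)} = m^{2}$
$\frac{Q{\left(r{\left(1,Y \right)} \right)}}{31442} = \frac{1^{2}}{31442} = 1 \cdot \frac{1}{31442} = \frac{1}{31442}$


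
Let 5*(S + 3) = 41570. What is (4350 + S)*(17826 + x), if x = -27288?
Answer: -119798382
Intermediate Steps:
S = 8311 (S = -3 + (⅕)*41570 = -3 + 8314 = 8311)
(4350 + S)*(17826 + x) = (4350 + 8311)*(17826 - 27288) = 12661*(-9462) = -119798382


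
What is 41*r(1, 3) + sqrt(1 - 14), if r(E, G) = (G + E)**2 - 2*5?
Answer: 246 + I*sqrt(13) ≈ 246.0 + 3.6056*I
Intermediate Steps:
r(E, G) = -10 + (E + G)**2 (r(E, G) = (E + G)**2 - 10 = -10 + (E + G)**2)
41*r(1, 3) + sqrt(1 - 14) = 41*(-10 + (1 + 3)**2) + sqrt(1 - 14) = 41*(-10 + 4**2) + sqrt(-13) = 41*(-10 + 16) + I*sqrt(13) = 41*6 + I*sqrt(13) = 246 + I*sqrt(13)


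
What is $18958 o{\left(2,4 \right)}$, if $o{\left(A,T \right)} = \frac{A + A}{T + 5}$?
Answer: $\frac{75832}{9} \approx 8425.8$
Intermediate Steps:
$o{\left(A,T \right)} = \frac{2 A}{5 + T}$
$18958 o{\left(2,4 \right)} = 18958 \cdot 2 \cdot 2 \frac{1}{5 + 4} = 18958 \cdot 2 \cdot 2 \cdot \frac{1}{9} = 18958 \cdot \frac{4}{9} = \frac{75832}{9}$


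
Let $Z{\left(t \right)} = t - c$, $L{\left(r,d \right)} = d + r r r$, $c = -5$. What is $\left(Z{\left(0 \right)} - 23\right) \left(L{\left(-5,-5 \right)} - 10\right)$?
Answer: $2520$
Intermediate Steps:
$L{\left(r,d \right)} = d + r^{3}$ ($L{\left(r,d \right)} = d + r r^{2} = d + r^{3}$)
$Z{\left(t \right)} = 5 + t$ ($Z{\left(t \right)} = t - -5 = t + 5 = 5 + t$)
$\left(Z{\left(0 \right)} - 23\right) \left(L{\left(-5,-5 \right)} - 10\right) = \left(\left(5 + 0\right) - 23\right) \left(\left(-5 + \left(-5\right)^{3}\right) - 10\right) = \left(5 - 23\right) \left(\left(-5 - 125\right) - 10\right) = - 18 \left(-130 - 10\right) = \left(-18\right) \left(-140\right) = 2520$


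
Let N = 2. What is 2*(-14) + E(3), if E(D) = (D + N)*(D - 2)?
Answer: -23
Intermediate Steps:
E(D) = (-2 + D)*(2 + D) (E(D) = (D + 2)*(D - 2) = (2 + D)*(-2 + D) = (-2 + D)*(2 + D))
2*(-14) + E(3) = 2*(-14) + (-4 + 3²) = -28 + (-4 + 9) = -28 + 5 = -23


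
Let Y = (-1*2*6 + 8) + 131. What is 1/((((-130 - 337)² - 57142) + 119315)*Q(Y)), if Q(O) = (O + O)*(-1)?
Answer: -1/71186548 ≈ -1.4048e-8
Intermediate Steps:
Y = 127 (Y = (-2*6 + 8) + 131 = (-12 + 8) + 131 = -4 + 131 = 127)
Q(O) = -2*O (Q(O) = (2*O)*(-1) = -2*O)
1/((((-130 - 337)² - 57142) + 119315)*Q(Y)) = 1/((((-130 - 337)² - 57142) + 119315)*((-2*127))) = 1/((((-467)² - 57142) + 119315)*(-254)) = -1/254/((218089 - 57142) + 119315) = -1/254/(160947 + 119315) = -1/254/280262 = (1/280262)*(-1/254) = -1/71186548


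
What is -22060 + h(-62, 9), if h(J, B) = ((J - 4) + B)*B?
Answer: -22573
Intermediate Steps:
h(J, B) = B*(-4 + B + J) (h(J, B) = ((-4 + J) + B)*B = (-4 + B + J)*B = B*(-4 + B + J))
-22060 + h(-62, 9) = -22060 + 9*(-4 + 9 - 62) = -22060 + 9*(-57) = -22060 - 513 = -22573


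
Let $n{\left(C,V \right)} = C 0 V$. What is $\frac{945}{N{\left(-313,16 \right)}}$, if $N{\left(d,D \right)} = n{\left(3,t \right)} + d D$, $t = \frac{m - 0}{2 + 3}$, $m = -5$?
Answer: $- \frac{945}{5008} \approx -0.1887$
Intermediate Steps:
$t = -1$ ($t = \frac{-5 - 0}{2 + 3} = \frac{-5 + 0}{5} = \left(-5\right) \frac{1}{5} = -1$)
$n{\left(C,V \right)} = 0$ ($n{\left(C,V \right)} = 0 V = 0$)
$N{\left(d,D \right)} = D d$ ($N{\left(d,D \right)} = 0 + d D = 0 + D d = D d$)
$\frac{945}{N{\left(-313,16 \right)}} = \frac{945}{16 \left(-313\right)} = \frac{945}{-5008} = 945 \left(- \frac{1}{5008}\right) = - \frac{945}{5008}$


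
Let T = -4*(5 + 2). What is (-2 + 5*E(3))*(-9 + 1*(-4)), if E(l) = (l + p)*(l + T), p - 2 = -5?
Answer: 26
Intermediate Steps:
p = -3 (p = 2 - 5 = -3)
T = -28 (T = -4*7 = -28)
E(l) = (-28 + l)*(-3 + l) (E(l) = (l - 3)*(l - 28) = (-3 + l)*(-28 + l) = (-28 + l)*(-3 + l))
(-2 + 5*E(3))*(-9 + 1*(-4)) = (-2 + 5*(84 + 3**2 - 31*3))*(-9 + 1*(-4)) = (-2 + 5*(84 + 9 - 93))*(-9 - 4) = (-2 + 5*0)*(-13) = (-2 + 0)*(-13) = -2*(-13) = 26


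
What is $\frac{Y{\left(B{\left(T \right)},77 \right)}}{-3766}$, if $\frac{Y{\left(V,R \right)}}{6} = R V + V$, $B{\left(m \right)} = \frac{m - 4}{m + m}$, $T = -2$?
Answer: $- \frac{351}{1883} \approx -0.1864$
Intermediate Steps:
$B{\left(m \right)} = \frac{-4 + m}{2 m}$
$Y{\left(V,R \right)} = 6 V + 6 R V$ ($Y{\left(V,R \right)} = 6 \left(R V + V\right) = 6 \left(V + R V\right) = 6 V + 6 R V$)
$\frac{Y{\left(B{\left(T \right)},77 \right)}}{-3766} = \frac{6 \frac{-4 - 2}{2 \left(-2\right)} \left(1 + 77\right)}{-3766} = 6 \cdot \frac{1}{2} \left(- \frac{1}{2}\right) \left(-6\right) 78 \left(- \frac{1}{3766}\right) = 6 \cdot \frac{3}{2} \cdot 78 \left(- \frac{1}{3766}\right) = 702 \left(- \frac{1}{3766}\right) = - \frac{351}{1883}$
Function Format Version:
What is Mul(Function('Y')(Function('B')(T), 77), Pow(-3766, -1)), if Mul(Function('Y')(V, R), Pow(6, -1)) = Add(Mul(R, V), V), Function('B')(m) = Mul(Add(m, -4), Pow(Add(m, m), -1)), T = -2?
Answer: Rational(-351, 1883) ≈ -0.18640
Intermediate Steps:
Function('B')(m) = Mul(Rational(1, 2), Pow(m, -1), Add(-4, m)) (Function('B')(m) = Mul(Add(-4, m), Pow(Mul(2, m), -1)) = Mul(Add(-4, m), Mul(Rational(1, 2), Pow(m, -1))) = Mul(Rational(1, 2), Pow(m, -1), Add(-4, m)))
Function('Y')(V, R) = Add(Mul(6, V), Mul(6, R, V)) (Function('Y')(V, R) = Mul(6, Add(Mul(R, V), V)) = Mul(6, Add(V, Mul(R, V))) = Add(Mul(6, V), Mul(6, R, V)))
Mul(Function('Y')(Function('B')(T), 77), Pow(-3766, -1)) = Mul(Mul(6, Mul(Rational(1, 2), Pow(-2, -1), Add(-4, -2)), Add(1, 77)), Pow(-3766, -1)) = Mul(Mul(6, Mul(Rational(1, 2), Rational(-1, 2), -6), 78), Rational(-1, 3766)) = Mul(Mul(6, Rational(3, 2), 78), Rational(-1, 3766)) = Mul(702, Rational(-1, 3766)) = Rational(-351, 1883)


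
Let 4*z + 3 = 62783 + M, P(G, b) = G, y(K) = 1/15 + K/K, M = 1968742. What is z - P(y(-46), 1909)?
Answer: 15236383/30 ≈ 5.0788e+5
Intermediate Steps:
y(K) = 16/15 (y(K) = 1*(1/15) + 1 = 1/15 + 1 = 16/15)
z = 1015761/2 (z = -¾ + (62783 + 1968742)/4 = -¾ + (¼)*2031525 = -¾ + 2031525/4 = 1015761/2 ≈ 5.0788e+5)
z - P(y(-46), 1909) = 1015761/2 - 1*16/15 = 1015761/2 - 16/15 = 15236383/30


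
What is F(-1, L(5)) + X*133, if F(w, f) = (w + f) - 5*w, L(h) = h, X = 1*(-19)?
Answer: -2518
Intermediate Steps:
X = -19
F(w, f) = f - 4*w (F(w, f) = (f + w) - 5*w = f - 4*w)
F(-1, L(5)) + X*133 = (5 - 4*(-1)) - 19*133 = (5 + 4) - 2527 = 9 - 2527 = -2518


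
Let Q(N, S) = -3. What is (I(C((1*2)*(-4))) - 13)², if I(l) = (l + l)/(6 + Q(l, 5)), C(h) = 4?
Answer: 961/9 ≈ 106.78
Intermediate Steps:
I(l) = 2*l/3 (I(l) = (l + l)/(6 - 3) = (2*l)/3 = (2*l)*(⅓) = 2*l/3)
(I(C((1*2)*(-4))) - 13)² = ((⅔)*4 - 13)² = (8/3 - 13)² = (-31/3)² = 961/9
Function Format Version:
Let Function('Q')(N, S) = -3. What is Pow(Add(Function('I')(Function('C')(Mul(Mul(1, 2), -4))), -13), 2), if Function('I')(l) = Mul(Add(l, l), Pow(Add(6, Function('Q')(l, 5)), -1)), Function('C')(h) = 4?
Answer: Rational(961, 9) ≈ 106.78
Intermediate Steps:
Function('I')(l) = Mul(Rational(2, 3), l) (Function('I')(l) = Mul(Add(l, l), Pow(Add(6, -3), -1)) = Mul(Mul(2, l), Pow(3, -1)) = Mul(Mul(2, l), Rational(1, 3)) = Mul(Rational(2, 3), l))
Pow(Add(Function('I')(Function('C')(Mul(Mul(1, 2), -4))), -13), 2) = Pow(Add(Mul(Rational(2, 3), 4), -13), 2) = Pow(Add(Rational(8, 3), -13), 2) = Pow(Rational(-31, 3), 2) = Rational(961, 9)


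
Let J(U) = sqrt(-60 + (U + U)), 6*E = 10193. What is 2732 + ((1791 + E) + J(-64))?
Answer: 37331/6 + 2*I*sqrt(47) ≈ 6221.8 + 13.711*I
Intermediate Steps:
E = 10193/6 (E = (1/6)*10193 = 10193/6 ≈ 1698.8)
J(U) = sqrt(-60 + 2*U)
2732 + ((1791 + E) + J(-64)) = 2732 + ((1791 + 10193/6) + sqrt(-60 + 2*(-64))) = 2732 + (20939/6 + sqrt(-60 - 128)) = 2732 + (20939/6 + sqrt(-188)) = 2732 + (20939/6 + 2*I*sqrt(47)) = 37331/6 + 2*I*sqrt(47)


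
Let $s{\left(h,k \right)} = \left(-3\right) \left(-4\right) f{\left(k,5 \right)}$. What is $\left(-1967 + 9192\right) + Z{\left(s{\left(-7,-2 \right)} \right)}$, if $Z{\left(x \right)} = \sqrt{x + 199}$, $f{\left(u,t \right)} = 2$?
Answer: $7225 + \sqrt{223} \approx 7239.9$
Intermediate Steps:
$s{\left(h,k \right)} = 24$ ($s{\left(h,k \right)} = \left(-3\right) \left(-4\right) 2 = 12 \cdot 2 = 24$)
$Z{\left(x \right)} = \sqrt{199 + x}$
$\left(-1967 + 9192\right) + Z{\left(s{\left(-7,-2 \right)} \right)} = \left(-1967 + 9192\right) + \sqrt{199 + 24} = 7225 + \sqrt{223}$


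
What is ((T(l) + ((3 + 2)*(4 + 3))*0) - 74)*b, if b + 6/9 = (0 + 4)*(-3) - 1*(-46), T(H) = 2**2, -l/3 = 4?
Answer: -7000/3 ≈ -2333.3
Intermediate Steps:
l = -12 (l = -3*4 = -12)
T(H) = 4
b = 100/3 (b = -2/3 + ((0 + 4)*(-3) - 1*(-46)) = -2/3 + (4*(-3) + 46) = -2/3 + (-12 + 46) = -2/3 + 34 = 100/3 ≈ 33.333)
((T(l) + ((3 + 2)*(4 + 3))*0) - 74)*b = ((4 + ((3 + 2)*(4 + 3))*0) - 74)*(100/3) = ((4 + (5*7)*0) - 74)*(100/3) = ((4 + 35*0) - 74)*(100/3) = ((4 + 0) - 74)*(100/3) = (4 - 74)*(100/3) = -70*100/3 = -7000/3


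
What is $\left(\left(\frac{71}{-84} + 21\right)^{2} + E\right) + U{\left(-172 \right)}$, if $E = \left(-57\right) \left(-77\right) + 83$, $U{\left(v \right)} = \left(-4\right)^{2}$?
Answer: $\frac{34533577}{7056} \approx 4894.2$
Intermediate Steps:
$U{\left(v \right)} = 16$
$E = 4472$ ($E = 4389 + 83 = 4472$)
$\left(\left(\frac{71}{-84} + 21\right)^{2} + E\right) + U{\left(-172 \right)} = \left(\left(\frac{71}{-84} + 21\right)^{2} + 4472\right) + 16 = \left(\left(71 \left(- \frac{1}{84}\right) + 21\right)^{2} + 4472\right) + 16 = \left(\left(- \frac{71}{84} + 21\right)^{2} + 4472\right) + 16 = \left(\left(\frac{1693}{84}\right)^{2} + 4472\right) + 16 = \left(\frac{2866249}{7056} + 4472\right) + 16 = \frac{34420681}{7056} + 16 = \frac{34533577}{7056}$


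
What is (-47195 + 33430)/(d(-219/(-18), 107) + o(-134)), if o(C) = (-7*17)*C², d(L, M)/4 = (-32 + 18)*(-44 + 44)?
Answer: 13765/2136764 ≈ 0.0064420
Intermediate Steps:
d(L, M) = 0 (d(L, M) = 4*((-32 + 18)*(-44 + 44)) = 4*(-14*0) = 4*0 = 0)
o(C) = -119*C²
(-47195 + 33430)/(d(-219/(-18), 107) + o(-134)) = (-47195 + 33430)/(0 - 119*(-134)²) = -13765/(0 - 119*17956) = -13765/(0 - 2136764) = -13765/(-2136764) = -13765*(-1/2136764) = 13765/2136764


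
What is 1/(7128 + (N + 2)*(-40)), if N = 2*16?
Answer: 1/5768 ≈ 0.00017337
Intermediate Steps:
N = 32
1/(7128 + (N + 2)*(-40)) = 1/(7128 + (32 + 2)*(-40)) = 1/(7128 + 34*(-40)) = 1/(7128 - 1360) = 1/5768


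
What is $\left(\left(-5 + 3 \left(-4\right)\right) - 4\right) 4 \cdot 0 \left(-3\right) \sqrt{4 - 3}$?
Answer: $0$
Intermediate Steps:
$\left(\left(-5 + 3 \left(-4\right)\right) - 4\right) 4 \cdot 0 \left(-3\right) \sqrt{4 - 3} = \left(\left(-5 - 12\right) - 4\right) 0 \left(-3\right) \sqrt{1} = \left(-17 - 4\right) 0 \cdot 1 = \left(-21\right) 0 \cdot 1 = 0 \cdot 1 = 0$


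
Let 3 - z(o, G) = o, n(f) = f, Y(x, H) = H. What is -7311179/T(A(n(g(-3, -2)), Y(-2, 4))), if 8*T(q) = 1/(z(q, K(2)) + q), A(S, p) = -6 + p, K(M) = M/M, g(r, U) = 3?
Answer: -175468296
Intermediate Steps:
K(M) = 1
z(o, G) = 3 - o
T(q) = 1/24 (T(q) = 1/(8*((3 - q) + q)) = (⅛)/3 = (⅛)*(⅓) = 1/24)
-7311179/T(A(n(g(-3, -2)), Y(-2, 4))) = -7311179/1/24 = -7311179*24 = -175468296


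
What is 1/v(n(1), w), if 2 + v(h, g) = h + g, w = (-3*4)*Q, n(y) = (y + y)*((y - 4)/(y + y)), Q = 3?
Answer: -1/41 ≈ -0.024390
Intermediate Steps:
n(y) = -4 + y (n(y) = (2*y)*((-4 + y)/((2*y))) = (2*y)*((-4 + y)*(1/(2*y))) = (2*y)*((-4 + y)/(2*y)) = -4 + y)
w = -36 (w = -3*4*3 = -12*3 = -36)
v(h, g) = -2 + g + h (v(h, g) = -2 + (h + g) = -2 + (g + h) = -2 + g + h)
1/v(n(1), w) = 1/(-2 - 36 + (-4 + 1)) = 1/(-2 - 36 - 3) = 1/(-41) = -1/41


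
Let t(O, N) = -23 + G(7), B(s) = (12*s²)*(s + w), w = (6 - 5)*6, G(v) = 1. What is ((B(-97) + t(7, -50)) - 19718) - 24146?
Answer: -10318514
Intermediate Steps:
w = 6 (w = 1*6 = 6)
B(s) = 12*s²*(6 + s) (B(s) = (12*s²)*(s + 6) = (12*s²)*(6 + s) = 12*s²*(6 + s))
t(O, N) = -22 (t(O, N) = -23 + 1 = -22)
((B(-97) + t(7, -50)) - 19718) - 24146 = ((12*(-97)²*(6 - 97) - 22) - 19718) - 24146 = ((12*9409*(-91) - 22) - 19718) - 24146 = ((-10274628 - 22) - 19718) - 24146 = (-10274650 - 19718) - 24146 = -10294368 - 24146 = -10318514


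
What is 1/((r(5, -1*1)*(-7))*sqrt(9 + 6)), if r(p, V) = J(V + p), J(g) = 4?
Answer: -sqrt(15)/420 ≈ -0.0092214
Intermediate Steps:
r(p, V) = 4
1/((r(5, -1*1)*(-7))*sqrt(9 + 6)) = 1/((4*(-7))*sqrt(9 + 6)) = 1/(-28*sqrt(15)) = -sqrt(15)/420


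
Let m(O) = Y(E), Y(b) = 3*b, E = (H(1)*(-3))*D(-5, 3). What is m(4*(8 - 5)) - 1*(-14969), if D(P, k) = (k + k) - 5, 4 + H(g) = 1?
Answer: 14996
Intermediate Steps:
H(g) = -3 (H(g) = -4 + 1 = -3)
D(P, k) = -5 + 2*k (D(P, k) = 2*k - 5 = -5 + 2*k)
E = 9 (E = (-3*(-3))*(-5 + 2*3) = 9*(-5 + 6) = 9*1 = 9)
m(O) = 27 (m(O) = 3*9 = 27)
m(4*(8 - 5)) - 1*(-14969) = 27 - 1*(-14969) = 27 + 14969 = 14996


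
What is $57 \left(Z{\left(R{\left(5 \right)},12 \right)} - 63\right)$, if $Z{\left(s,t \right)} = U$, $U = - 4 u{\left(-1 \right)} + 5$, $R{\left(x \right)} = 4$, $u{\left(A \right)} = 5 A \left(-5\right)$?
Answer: $-9006$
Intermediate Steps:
$u{\left(A \right)} = - 25 A$
$U = -95$ ($U = - 4 \left(\left(-25\right) \left(-1\right)\right) + 5 = \left(-4\right) 25 + 5 = -100 + 5 = -95$)
$Z{\left(s,t \right)} = -95$
$57 \left(Z{\left(R{\left(5 \right)},12 \right)} - 63\right) = 57 \left(-95 - 63\right) = 57 \left(-158\right) = -9006$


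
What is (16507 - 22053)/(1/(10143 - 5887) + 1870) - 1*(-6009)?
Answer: 47800350713/7958721 ≈ 6006.0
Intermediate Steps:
(16507 - 22053)/(1/(10143 - 5887) + 1870) - 1*(-6009) = -5546/(1/4256 + 1870) + 6009 = -5546/7958721/4256 + 6009 = -5546*4256/7958721 + 6009 = -23603776/7958721 + 6009 = 47800350713/7958721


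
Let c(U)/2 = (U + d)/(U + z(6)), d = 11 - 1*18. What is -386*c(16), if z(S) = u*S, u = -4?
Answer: 1737/2 ≈ 868.50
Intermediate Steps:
z(S) = -4*S
d = -7 (d = 11 - 18 = -7)
c(U) = 2*(-7 + U)/(-24 + U) (c(U) = 2*((U - 7)/(U - 4*6)) = 2*((-7 + U)/(U - 24)) = 2*((-7 + U)/(-24 + U)) = 2*(-7 + U)/(-24 + U))
-386*c(16) = -772*(-7 + 16)/(-24 + 16) = -772*9/(-8) = -772*(-1)*9/8 = -386*(-9/4) = 1737/2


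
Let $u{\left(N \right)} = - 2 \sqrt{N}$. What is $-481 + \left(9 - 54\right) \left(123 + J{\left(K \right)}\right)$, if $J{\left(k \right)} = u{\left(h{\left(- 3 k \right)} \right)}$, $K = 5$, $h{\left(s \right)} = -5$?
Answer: $-6016 + 90 i \sqrt{5} \approx -6016.0 + 201.25 i$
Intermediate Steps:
$J{\left(k \right)} = - 2 i \sqrt{5}$ ($J{\left(k \right)} = - 2 \sqrt{-5} = - 2 i \sqrt{5}$)
$-481 + \left(9 - 54\right) \left(123 + J{\left(K \right)}\right) = -481 + \left(9 - 54\right) \left(123 - 2 i \sqrt{5}\right) = -481 - 45 \left(123 - 2 i \sqrt{5}\right) = -481 - \left(5535 - 90 i \sqrt{5}\right) = -6016 + 90 i \sqrt{5}$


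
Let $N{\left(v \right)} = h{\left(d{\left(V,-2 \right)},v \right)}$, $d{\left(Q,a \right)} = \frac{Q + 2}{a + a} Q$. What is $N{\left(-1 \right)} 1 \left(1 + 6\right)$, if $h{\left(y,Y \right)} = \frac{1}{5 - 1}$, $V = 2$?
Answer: $\frac{7}{4} \approx 1.75$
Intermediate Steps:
$d{\left(Q,a \right)} = \frac{Q \left(2 + Q\right)}{2 a}$ ($d{\left(Q,a \right)} = \frac{2 + Q}{2 a} Q = \frac{Q \left(2 + Q\right)}{2 a}$)
$h{\left(y,Y \right)} = \frac{1}{4}$
$N{\left(v \right)} = \frac{1}{4}$
$N{\left(-1 \right)} 1 \left(1 + 6\right) = \frac{1}{4} \cdot 1 \left(1 + 6\right) = \frac{1}{4} \cdot 7 = \frac{7}{4}$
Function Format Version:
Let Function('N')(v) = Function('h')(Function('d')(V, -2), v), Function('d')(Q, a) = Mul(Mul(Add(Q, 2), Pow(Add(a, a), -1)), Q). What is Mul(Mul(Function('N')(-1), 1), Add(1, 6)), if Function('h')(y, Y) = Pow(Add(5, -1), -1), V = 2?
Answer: Rational(7, 4) ≈ 1.7500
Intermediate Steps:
Function('d')(Q, a) = Mul(Rational(1, 2), Q, Pow(a, -1), Add(2, Q)) (Function('d')(Q, a) = Mul(Mul(Add(2, Q), Pow(Mul(2, a), -1)), Q) = Mul(Mul(Add(2, Q), Mul(Rational(1, 2), Pow(a, -1))), Q) = Mul(Mul(Rational(1, 2), Pow(a, -1), Add(2, Q)), Q) = Mul(Rational(1, 2), Q, Pow(a, -1), Add(2, Q)))
Function('h')(y, Y) = Rational(1, 4) (Function('h')(y, Y) = Pow(4, -1) = Rational(1, 4))
Function('N')(v) = Rational(1, 4)
Mul(Mul(Function('N')(-1), 1), Add(1, 6)) = Mul(Mul(Rational(1, 4), 1), Add(1, 6)) = Mul(Rational(1, 4), 7) = Rational(7, 4)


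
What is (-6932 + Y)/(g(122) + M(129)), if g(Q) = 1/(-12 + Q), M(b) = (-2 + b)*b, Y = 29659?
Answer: 2499970/1802131 ≈ 1.3872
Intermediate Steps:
M(b) = b*(-2 + b)
(-6932 + Y)/(g(122) + M(129)) = (-6932 + 29659)/(1/(-12 + 122) + 129*(-2 + 129)) = 22727/(1/110 + 129*127) = 22727/(1/110 + 16383) = 22727/(1802131/110) = 22727*(110/1802131) = 2499970/1802131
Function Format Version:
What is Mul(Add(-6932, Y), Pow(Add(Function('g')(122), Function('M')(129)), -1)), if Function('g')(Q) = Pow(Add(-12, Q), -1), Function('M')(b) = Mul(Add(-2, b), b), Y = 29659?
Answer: Rational(2499970, 1802131) ≈ 1.3872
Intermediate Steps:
Function('M')(b) = Mul(b, Add(-2, b))
Mul(Add(-6932, Y), Pow(Add(Function('g')(122), Function('M')(129)), -1)) = Mul(Add(-6932, 29659), Pow(Add(Pow(Add(-12, 122), -1), Mul(129, Add(-2, 129))), -1)) = Mul(22727, Pow(Add(Pow(110, -1), Mul(129, 127)), -1)) = Mul(22727, Pow(Add(Rational(1, 110), 16383), -1)) = Mul(22727, Pow(Rational(1802131, 110), -1)) = Mul(22727, Rational(110, 1802131)) = Rational(2499970, 1802131)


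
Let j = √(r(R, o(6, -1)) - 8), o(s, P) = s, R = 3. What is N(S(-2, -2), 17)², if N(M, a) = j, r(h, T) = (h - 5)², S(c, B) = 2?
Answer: -4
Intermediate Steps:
r(h, T) = (-5 + h)²
j = 2*I (j = √((-5 + 3)² - 8) = √((-2)² - 8) = √(4 - 8) = √(-4) = 2*I ≈ 2.0*I)
N(M, a) = 2*I
N(S(-2, -2), 17)² = (2*I)² = -4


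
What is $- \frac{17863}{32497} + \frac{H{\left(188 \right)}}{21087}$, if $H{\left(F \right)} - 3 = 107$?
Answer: $- \frac{33918401}{62296749} \approx -0.54447$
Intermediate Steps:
$H{\left(F \right)} = 110$ ($H{\left(F \right)} = 3 + 107 = 110$)
$- \frac{17863}{32497} + \frac{H{\left(188 \right)}}{21087} = - \frac{17863}{32497} + \frac{110}{21087} = \left(-17863\right) \frac{1}{32497} + 110 \cdot \frac{1}{21087} = - \frac{17863}{32497} + \frac{10}{1917} = - \frac{33918401}{62296749}$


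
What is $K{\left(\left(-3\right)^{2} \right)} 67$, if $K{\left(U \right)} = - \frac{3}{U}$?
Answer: $- \frac{67}{3} \approx -22.333$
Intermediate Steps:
$K{\left(\left(-3\right)^{2} \right)} 67 = - \frac{3}{\left(-3\right)^{2}} \cdot 67 = - \frac{3}{9} \cdot 67 = \left(-3\right) \frac{1}{9} \cdot 67 = \left(- \frac{1}{3}\right) 67 = - \frac{67}{3}$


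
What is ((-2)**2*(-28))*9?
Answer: -1008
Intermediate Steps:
((-2)**2*(-28))*9 = (4*(-28))*9 = -112*9 = -1008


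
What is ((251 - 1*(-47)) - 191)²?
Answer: 11449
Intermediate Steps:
((251 - 1*(-47)) - 191)² = ((251 + 47) - 191)² = (298 - 191)² = 107² = 11449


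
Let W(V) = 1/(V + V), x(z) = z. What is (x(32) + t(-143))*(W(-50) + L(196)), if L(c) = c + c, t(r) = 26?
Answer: 1136771/50 ≈ 22735.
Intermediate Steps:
L(c) = 2*c
W(V) = 1/(2*V)
(x(32) + t(-143))*(W(-50) + L(196)) = (32 + 26)*((½)/(-50) + 2*196) = 58*((½)*(-1/50) + 392) = 58*(-1/100 + 392) = 58*(39199/100) = 1136771/50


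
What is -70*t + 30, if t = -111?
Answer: 7800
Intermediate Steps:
-70*t + 30 = -70*(-111) + 30 = 7770 + 30 = 7800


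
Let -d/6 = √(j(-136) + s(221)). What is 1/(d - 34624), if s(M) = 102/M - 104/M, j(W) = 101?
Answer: -1912976/66234680153 + 3*√4932499/132469360306 ≈ -2.8831e-5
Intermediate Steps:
s(M) = -2/M
d = -6*√4932499/221 (d = -6*√(101 - 2/221) = -6*√4932499/221 ≈ -60.297)
1/(d - 34624) = 1/(-6*√4932499/221 - 34624) = 1/(-34624 - 6*√4932499/221)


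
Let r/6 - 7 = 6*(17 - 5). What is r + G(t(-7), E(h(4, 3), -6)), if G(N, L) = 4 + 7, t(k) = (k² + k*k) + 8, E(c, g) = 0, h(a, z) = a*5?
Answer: 485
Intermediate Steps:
h(a, z) = 5*a
r = 474 (r = 42 + 6*(6*(17 - 5)) = 42 + 6*(6*12) = 42 + 6*72 = 42 + 432 = 474)
t(k) = 8 + 2*k² (t(k) = (k² + k²) + 8 = 2*k² + 8 = 8 + 2*k²)
G(N, L) = 11
r + G(t(-7), E(h(4, 3), -6)) = 474 + 11 = 485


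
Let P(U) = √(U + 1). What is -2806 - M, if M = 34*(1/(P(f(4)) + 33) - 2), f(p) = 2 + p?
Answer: -1481819/541 + 17*√7/541 ≈ -2739.0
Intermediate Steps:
P(U) = √(1 + U)
M = -68 + 34/(33 + √7) (M = 34*(1/(√(1 + (2 + 4)) + 33) - 2) = 34*(1/(√(1 + 6) + 33) - 2) = 34*(1/(√7 + 33) - 2) = 34*(1/(33 + √7) - 2) = 34*(-2 + 1/(33 + √7)) = -68 + 34/(33 + √7) ≈ -67.046)
-2806 - M = -2806 - (-36227/541 - 17*√7/541) = -2806 + (36227/541 + 17*√7/541) = -1481819/541 + 17*√7/541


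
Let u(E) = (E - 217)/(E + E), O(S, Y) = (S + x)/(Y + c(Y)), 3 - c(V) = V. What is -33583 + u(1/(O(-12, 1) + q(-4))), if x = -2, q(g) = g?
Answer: -195853/6 ≈ -32642.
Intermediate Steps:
c(V) = 3 - V
O(S, Y) = -⅔ + S/3 (O(S, Y) = (S - 2)/(Y + (3 - Y)) = (-2 + S)/3 = (-2 + S)*(⅓) = -⅔ + S/3)
u(E) = (-217 + E)/(2*E) (u(E) = (-217 + E)/((2*E)) = (-217 + E)*(1/(2*E)) = (-217 + E)/(2*E))
-33583 + u(1/(O(-12, 1) + q(-4))) = -33583 + (-217 + 1/((-⅔ + (⅓)*(-12)) - 4))/(2*(1/((-⅔ + (⅓)*(-12)) - 4))) = -33583 + (-217 + 1/((-⅔ - 4) - 4))/(2*(1/((-⅔ - 4) - 4))) = -33583 + (-217 + 1/(-14/3 - 4))/(2*(1/(-14/3 - 4))) = -33583 + (-217 + 1/(-26/3))/(2*(1/(-26/3))) = -33583 + (-217 - 3/26)/(2*(-3/26)) = -33583 + (½)*(-26/3)*(-5645/26) = -33583 + 5645/6 = -195853/6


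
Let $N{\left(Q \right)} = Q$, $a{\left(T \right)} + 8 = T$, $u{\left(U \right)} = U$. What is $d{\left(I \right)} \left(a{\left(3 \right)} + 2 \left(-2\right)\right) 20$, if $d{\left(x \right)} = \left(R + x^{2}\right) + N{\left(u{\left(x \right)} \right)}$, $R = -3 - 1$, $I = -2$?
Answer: $360$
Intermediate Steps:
$a{\left(T \right)} = -8 + T$
$R = -4$
$d{\left(x \right)} = -4 + x + x^{2}$ ($d{\left(x \right)} = \left(-4 + x^{2}\right) + x = -4 + x + x^{2}$)
$d{\left(I \right)} \left(a{\left(3 \right)} + 2 \left(-2\right)\right) 20 = \left(-4 - 2 + \left(-2\right)^{2}\right) \left(\left(-8 + 3\right) + 2 \left(-2\right)\right) 20 = \left(-4 - 2 + 4\right) \left(-5 - 4\right) 20 = \left(-2\right) \left(-9\right) 20 = 18 \cdot 20 = 360$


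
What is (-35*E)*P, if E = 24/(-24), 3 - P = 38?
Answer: -1225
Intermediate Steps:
P = -35 (P = 3 - 1*38 = 3 - 38 = -35)
E = -1 (E = 24*(-1/24) = -1)
(-35*E)*P = -35*(-1)*(-35) = 35*(-35) = -1225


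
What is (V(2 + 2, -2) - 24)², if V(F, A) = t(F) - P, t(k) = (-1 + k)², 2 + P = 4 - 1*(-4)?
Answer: 441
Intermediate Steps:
P = 6 (P = -2 + (4 - 1*(-4)) = -2 + (4 + 4) = -2 + 8 = 6)
V(F, A) = -6 + (-1 + F)² (V(F, A) = (-1 + F)² - 1*6 = (-1 + F)² - 6 = -6 + (-1 + F)²)
(V(2 + 2, -2) - 24)² = ((-6 + (-1 + (2 + 2))²) - 24)² = ((-6 + (-1 + 4)²) - 24)² = ((-6 + 3²) - 24)² = ((-6 + 9) - 24)² = (3 - 24)² = (-21)² = 441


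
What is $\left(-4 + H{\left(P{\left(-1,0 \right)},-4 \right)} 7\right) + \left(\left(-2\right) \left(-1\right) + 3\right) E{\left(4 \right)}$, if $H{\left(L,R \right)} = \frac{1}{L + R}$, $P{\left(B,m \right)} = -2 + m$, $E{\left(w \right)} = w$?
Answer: $\frac{89}{6} \approx 14.833$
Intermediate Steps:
$\left(-4 + H{\left(P{\left(-1,0 \right)},-4 \right)} 7\right) + \left(\left(-2\right) \left(-1\right) + 3\right) E{\left(4 \right)} = \left(-4 + \frac{1}{\left(-2 + 0\right) - 4} \cdot 7\right) + \left(\left(-2\right) \left(-1\right) + 3\right) 4 = \left(-4 + \frac{1}{-2 - 4} \cdot 7\right) + \left(2 + 3\right) 4 = \left(-4 + \frac{1}{-6} \cdot 7\right) + 5 \cdot 4 = \left(-4 - \frac{7}{6}\right) + 20 = - \frac{31}{6} + 20 = \frac{89}{6}$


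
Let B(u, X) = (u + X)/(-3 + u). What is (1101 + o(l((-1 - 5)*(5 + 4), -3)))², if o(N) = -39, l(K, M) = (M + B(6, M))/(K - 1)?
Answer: 1127844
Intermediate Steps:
B(u, X) = (X + u)/(-3 + u)
l(K, M) = (2 + 4*M/3)/(-1 + K) (l(K, M) = (M + (M + 6)/(-3 + 6))/(K - 1) = (M + (6 + M)/3)/(-1 + K) = (M + (2 + M/3))/(-1 + K) = (2 + 4*M/3)/(-1 + K))
(1101 + o(l((-1 - 5)*(5 + 4), -3)))² = (1101 - 39)² = 1062² = 1127844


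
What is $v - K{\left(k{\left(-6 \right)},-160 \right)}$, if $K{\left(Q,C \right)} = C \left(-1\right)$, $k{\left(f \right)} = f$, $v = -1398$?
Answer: $-1558$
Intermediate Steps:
$K{\left(Q,C \right)} = - C$
$v - K{\left(k{\left(-6 \right)},-160 \right)} = -1398 - \left(-1\right) \left(-160\right) = -1398 - 160 = -1558$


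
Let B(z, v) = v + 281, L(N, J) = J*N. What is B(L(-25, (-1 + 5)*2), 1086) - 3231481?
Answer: -3230114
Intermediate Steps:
B(z, v) = 281 + v
B(L(-25, (-1 + 5)*2), 1086) - 3231481 = (281 + 1086) - 3231481 = 1367 - 3231481 = -3230114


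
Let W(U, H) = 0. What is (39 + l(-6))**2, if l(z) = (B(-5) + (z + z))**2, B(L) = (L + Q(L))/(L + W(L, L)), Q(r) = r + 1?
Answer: 12787776/625 ≈ 20460.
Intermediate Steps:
Q(r) = 1 + r
B(L) = (1 + 2*L)/L (B(L) = (L + (1 + L))/(L + 0) = (1 + 2*L)/L)
l(z) = (9/5 + 2*z)**2 (l(z) = ((2 + 1/(-5)) + (z + z))**2 = ((2 - 1/5) + 2*z)**2 = (9/5 + 2*z)**2)
(39 + l(-6))**2 = (39 + (9 + 10*(-6))**2/25)**2 = (39 + (9 - 60)**2/25)**2 = (39 + (1/25)*(-51)**2)**2 = (39 + (1/25)*2601)**2 = (39 + 2601/25)**2 = (3576/25)**2 = 12787776/625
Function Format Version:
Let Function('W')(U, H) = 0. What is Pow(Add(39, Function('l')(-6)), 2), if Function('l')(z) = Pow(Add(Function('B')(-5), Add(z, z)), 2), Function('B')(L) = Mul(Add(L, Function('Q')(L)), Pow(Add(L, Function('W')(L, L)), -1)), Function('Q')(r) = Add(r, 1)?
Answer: Rational(12787776, 625) ≈ 20460.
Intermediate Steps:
Function('Q')(r) = Add(1, r)
Function('B')(L) = Mul(Pow(L, -1), Add(1, Mul(2, L))) (Function('B')(L) = Mul(Add(L, Add(1, L)), Pow(Add(L, 0), -1)) = Mul(Add(1, Mul(2, L)), Pow(L, -1)) = Mul(Pow(L, -1), Add(1, Mul(2, L))))
Function('l')(z) = Pow(Add(Rational(9, 5), Mul(2, z)), 2) (Function('l')(z) = Pow(Add(Add(2, Pow(-5, -1)), Add(z, z)), 2) = Pow(Add(Add(2, Rational(-1, 5)), Mul(2, z)), 2) = Pow(Add(Rational(9, 5), Mul(2, z)), 2))
Pow(Add(39, Function('l')(-6)), 2) = Pow(Add(39, Mul(Rational(1, 25), Pow(Add(9, Mul(10, -6)), 2))), 2) = Pow(Add(39, Mul(Rational(1, 25), Pow(Add(9, -60), 2))), 2) = Pow(Add(39, Mul(Rational(1, 25), Pow(-51, 2))), 2) = Pow(Add(39, Mul(Rational(1, 25), 2601)), 2) = Pow(Add(39, Rational(2601, 25)), 2) = Pow(Rational(3576, 25), 2) = Rational(12787776, 625)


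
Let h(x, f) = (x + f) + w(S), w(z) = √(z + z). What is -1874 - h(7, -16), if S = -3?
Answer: -1865 - I*√6 ≈ -1865.0 - 2.4495*I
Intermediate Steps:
w(z) = √2*√z (w(z) = √(2*z) = √2*√z)
h(x, f) = f + x + I*√6 (h(x, f) = (x + f) + √2*√(-3) = (f + x) + √2*(I*√3) = (f + x) + I*√6 = f + x + I*√6)
-1874 - h(7, -16) = -1874 - (-16 + 7 + I*√6) = -1874 - (-9 + I*√6) = -1874 + (9 - I*√6) = -1865 - I*√6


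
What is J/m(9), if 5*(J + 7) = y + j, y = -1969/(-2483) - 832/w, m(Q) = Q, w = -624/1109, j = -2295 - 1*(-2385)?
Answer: 2286038/67041 ≈ 34.099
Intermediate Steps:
j = 90 (j = -2295 + 2385 = 90)
w = -624/1109 (w = -624*1/1109 = -624/1109 ≈ -0.56267)
y = 11020495/7449 (y = -1969/(-2483) - 832/(-624/1109) = -1969*(-1/2483) - 832*(-1109/624) = 1969/2483 + 4436/3 = 11020495/7449 ≈ 1479.5)
J = 2286038/7449 (J = -7 + (11020495/7449 + 90)/5 = -7 + (1/5)*(11690905/7449) = -7 + 2338181/7449 = 2286038/7449 ≈ 306.89)
J/m(9) = (2286038/7449)/9 = (2286038/7449)*(1/9) = 2286038/67041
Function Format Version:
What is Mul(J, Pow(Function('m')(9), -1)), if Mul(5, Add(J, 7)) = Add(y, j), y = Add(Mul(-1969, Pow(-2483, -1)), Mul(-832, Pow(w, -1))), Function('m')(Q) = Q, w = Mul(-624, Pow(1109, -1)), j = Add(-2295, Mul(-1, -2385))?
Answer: Rational(2286038, 67041) ≈ 34.099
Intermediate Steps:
j = 90 (j = Add(-2295, 2385) = 90)
w = Rational(-624, 1109) (w = Mul(-624, Rational(1, 1109)) = Rational(-624, 1109) ≈ -0.56267)
y = Rational(11020495, 7449) (y = Add(Mul(-1969, Pow(-2483, -1)), Mul(-832, Pow(Rational(-624, 1109), -1))) = Add(Mul(-1969, Rational(-1, 2483)), Mul(-832, Rational(-1109, 624))) = Add(Rational(1969, 2483), Rational(4436, 3)) = Rational(11020495, 7449) ≈ 1479.5)
J = Rational(2286038, 7449) (J = Add(-7, Mul(Rational(1, 5), Add(Rational(11020495, 7449), 90))) = Add(-7, Mul(Rational(1, 5), Rational(11690905, 7449))) = Add(-7, Rational(2338181, 7449)) = Rational(2286038, 7449) ≈ 306.89)
Mul(J, Pow(Function('m')(9), -1)) = Mul(Rational(2286038, 7449), Pow(9, -1)) = Mul(Rational(2286038, 7449), Rational(1, 9)) = Rational(2286038, 67041)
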